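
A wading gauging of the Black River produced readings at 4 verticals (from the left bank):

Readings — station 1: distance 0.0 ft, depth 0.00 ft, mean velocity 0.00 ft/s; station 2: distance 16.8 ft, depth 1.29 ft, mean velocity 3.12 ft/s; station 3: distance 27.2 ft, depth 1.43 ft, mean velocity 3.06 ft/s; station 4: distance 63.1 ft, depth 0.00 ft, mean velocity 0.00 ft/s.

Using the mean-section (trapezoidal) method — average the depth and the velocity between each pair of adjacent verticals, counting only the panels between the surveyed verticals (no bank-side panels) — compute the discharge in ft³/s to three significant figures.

99.9 ft³/s

Panel 1-2: Δb = 16.8 ft, d̄ = (0.00+1.29)/2 = 0.645, v̄ = (0.00+3.12)/2 = 1.56 → q = 16.8×0.645×1.56 = 16.90 ft³/s
Panel 2-3: Δb = 10.4 ft, d̄ = (1.29+1.43)/2 = 1.36, v̄ = (3.12+3.06)/2 = 3.09 → q = 10.4×1.36×3.09 = 43.70 ft³/s
Panel 3-4: Δb = 35.9 ft, d̄ = (1.43+0.00)/2 = 0.715, v̄ = (3.06+0.00)/2 = 1.53 → q = 35.9×0.715×1.53 = 39.27 ft³/s
Q = Σ q = 99.88 ft³/s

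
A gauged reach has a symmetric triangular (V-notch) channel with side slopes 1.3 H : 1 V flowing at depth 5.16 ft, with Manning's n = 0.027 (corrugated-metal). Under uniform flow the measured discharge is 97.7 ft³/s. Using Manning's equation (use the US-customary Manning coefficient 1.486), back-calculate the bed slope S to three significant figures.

0.00101

A = z·y² = 1.3×5.16² = 34.61 ft²
P = 2y√(1+z²) = 2×5.16×√(1+1.3²) = 16.93 ft
R = A/P = 34.61/16.93 = 2.045 ft
S = (Q·n / (1.486·A·R^(2/3)))² = (97.7×0.027 / (1.486×34.61×1.611))² = 0.001013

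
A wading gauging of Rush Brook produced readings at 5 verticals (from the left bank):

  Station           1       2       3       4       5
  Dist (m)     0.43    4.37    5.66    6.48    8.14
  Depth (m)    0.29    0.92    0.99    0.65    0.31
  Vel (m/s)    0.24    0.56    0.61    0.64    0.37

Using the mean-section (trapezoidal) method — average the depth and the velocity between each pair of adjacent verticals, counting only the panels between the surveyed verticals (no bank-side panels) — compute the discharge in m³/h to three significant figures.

Panel 1-2: Δb = 3.94 m, d̄ = (0.29+0.92)/2 = 0.605, v̄ = (0.24+0.56)/2 = 0.4 → q = 3.94×0.605×0.4 = 0.9535 m³/s
Panel 2-3: Δb = 1.29 m, d̄ = (0.92+0.99)/2 = 0.955, v̄ = (0.56+0.61)/2 = 0.585 → q = 1.29×0.955×0.585 = 0.7207 m³/s
Panel 3-4: Δb = 0.82 m, d̄ = (0.99+0.65)/2 = 0.82, v̄ = (0.61+0.64)/2 = 0.625 → q = 0.82×0.82×0.625 = 0.4203 m³/s
Panel 4-5: Δb = 1.66 m, d̄ = (0.65+0.31)/2 = 0.48, v̄ = (0.64+0.37)/2 = 0.505 → q = 1.66×0.48×0.505 = 0.4024 m³/s
Q = Σ q = 2.497 m³/s
= 2.497 × 3600 = 8988 m³/h

8990 m³/h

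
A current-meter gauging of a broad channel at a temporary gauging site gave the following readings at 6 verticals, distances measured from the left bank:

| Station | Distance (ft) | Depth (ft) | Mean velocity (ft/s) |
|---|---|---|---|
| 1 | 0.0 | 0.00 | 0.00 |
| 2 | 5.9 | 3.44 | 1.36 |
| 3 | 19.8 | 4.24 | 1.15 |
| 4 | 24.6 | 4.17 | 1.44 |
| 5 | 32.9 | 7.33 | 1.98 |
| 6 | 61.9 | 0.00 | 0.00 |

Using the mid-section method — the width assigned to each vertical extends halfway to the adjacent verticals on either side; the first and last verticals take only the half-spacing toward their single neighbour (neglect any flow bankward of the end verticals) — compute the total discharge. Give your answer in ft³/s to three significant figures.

w_2 = (19.8 − 0.0)/2 = 9.9 ft; q_2 = 1.36 × 3.44 × 9.9 = 46.32 ft³/s
w_3 = (24.6 − 5.9)/2 = 9.35 ft; q_3 = 1.15 × 4.24 × 9.35 = 45.59 ft³/s
w_4 = (32.9 − 19.8)/2 = 6.55 ft; q_4 = 1.44 × 4.17 × 6.55 = 39.33 ft³/s
w_5 = (61.9 − 24.6)/2 = 18.65 ft; q_5 = 1.98 × 7.33 × 18.65 = 270.7 ft³/s
Stations 1, 6 contribute zero (depth or velocity is 0).
Q = Σ qᵢ = 401.9 ft³/s

402 ft³/s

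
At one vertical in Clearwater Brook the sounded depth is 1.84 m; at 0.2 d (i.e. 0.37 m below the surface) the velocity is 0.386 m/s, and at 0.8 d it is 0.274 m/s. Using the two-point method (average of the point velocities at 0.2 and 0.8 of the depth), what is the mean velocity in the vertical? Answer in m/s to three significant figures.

0.330 m/s

v̄ = (0.386 + 0.274) / 2 = 0.3300 m/s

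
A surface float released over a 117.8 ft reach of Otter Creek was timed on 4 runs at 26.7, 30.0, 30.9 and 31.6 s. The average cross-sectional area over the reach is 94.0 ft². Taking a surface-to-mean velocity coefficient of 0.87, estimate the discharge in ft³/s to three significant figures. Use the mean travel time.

323 ft³/s

t̄ = (26.7 + 30.0 + 30.9 + 31.6) / 4 = 29.8 s
v_surface = L / t̄ = 117.8 / 29.8 = 3.953 ft/s
v_mean = 0.87 × 3.953 = 3.439 ft/s
Q = A × v_mean = 94.0 × 3.439 = 323.3 ft³/s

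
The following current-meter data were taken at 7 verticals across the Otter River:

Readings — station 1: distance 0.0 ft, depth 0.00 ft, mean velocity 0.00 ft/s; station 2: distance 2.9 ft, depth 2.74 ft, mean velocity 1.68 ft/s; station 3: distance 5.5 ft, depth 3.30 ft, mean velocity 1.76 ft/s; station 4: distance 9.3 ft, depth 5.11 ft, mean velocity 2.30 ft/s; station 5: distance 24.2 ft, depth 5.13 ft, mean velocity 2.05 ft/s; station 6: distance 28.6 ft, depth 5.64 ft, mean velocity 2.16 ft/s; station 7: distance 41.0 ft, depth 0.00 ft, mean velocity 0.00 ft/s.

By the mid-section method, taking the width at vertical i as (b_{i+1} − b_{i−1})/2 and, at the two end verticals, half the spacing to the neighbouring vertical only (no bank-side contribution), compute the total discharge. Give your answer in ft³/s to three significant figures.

w_2 = (5.5 − 0.0)/2 = 2.75 ft; q_2 = 1.68 × 2.74 × 2.75 = 12.66 ft³/s
w_3 = (9.3 − 2.9)/2 = 3.2 ft; q_3 = 1.76 × 3.30 × 3.2 = 18.59 ft³/s
w_4 = (24.2 − 5.5)/2 = 9.35 ft; q_4 = 2.30 × 5.11 × 9.35 = 109.9 ft³/s
w_5 = (28.6 − 9.3)/2 = 9.65 ft; q_5 = 2.05 × 5.13 × 9.65 = 101.5 ft³/s
w_6 = (41.0 − 24.2)/2 = 8.4 ft; q_6 = 2.16 × 5.64 × 8.4 = 102.3 ft³/s
Stations 1, 7 contribute zero (depth or velocity is 0).
Q = Σ qᵢ = 345.0 ft³/s

345 ft³/s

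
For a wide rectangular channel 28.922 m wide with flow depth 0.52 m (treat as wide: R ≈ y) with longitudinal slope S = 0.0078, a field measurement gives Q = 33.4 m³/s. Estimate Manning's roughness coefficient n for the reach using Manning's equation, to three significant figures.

A = b·y = 28.922 × 0.52 = 15.04 m²
Wide channel: R ≈ y = 0.52 m
n = (1/Q)·A·R^(2/3)·S^(1/2) = (1/33.4) × 15.04 × 0.6466 × 0.08832 = 0.02572

0.0257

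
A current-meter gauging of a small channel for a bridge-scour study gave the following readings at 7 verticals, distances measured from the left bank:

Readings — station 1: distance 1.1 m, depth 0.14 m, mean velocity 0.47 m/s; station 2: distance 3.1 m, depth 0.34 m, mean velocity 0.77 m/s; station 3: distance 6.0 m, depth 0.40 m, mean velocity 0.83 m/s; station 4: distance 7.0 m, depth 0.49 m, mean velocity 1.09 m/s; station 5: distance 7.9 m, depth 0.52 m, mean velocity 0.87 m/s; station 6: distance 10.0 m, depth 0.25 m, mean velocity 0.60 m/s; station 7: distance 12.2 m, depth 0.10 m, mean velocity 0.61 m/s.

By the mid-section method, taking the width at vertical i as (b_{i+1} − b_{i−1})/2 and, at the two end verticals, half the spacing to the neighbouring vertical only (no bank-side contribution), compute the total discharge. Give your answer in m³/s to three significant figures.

2.93 m³/s

w_1 = (3.1 − 1.1)/2 = 1 m; q_1 = 0.47 × 0.14 × 1 = 0.06580 m³/s
w_2 = (6.0 − 1.1)/2 = 2.45 m; q_2 = 0.77 × 0.34 × 2.45 = 0.6414 m³/s
w_3 = (7.0 − 3.1)/2 = 1.95 m; q_3 = 0.83 × 0.40 × 1.95 = 0.6474 m³/s
w_4 = (7.9 − 6.0)/2 = 0.95 m; q_4 = 1.09 × 0.49 × 0.95 = 0.5074 m³/s
w_5 = (10.0 − 7.0)/2 = 1.5 m; q_5 = 0.87 × 0.52 × 1.5 = 0.6786 m³/s
w_6 = (12.2 − 7.9)/2 = 2.15 m; q_6 = 0.60 × 0.25 × 2.15 = 0.3225 m³/s
w_7 = (12.2 − 10.0)/2 = 1.1 m; q_7 = 0.61 × 0.10 × 1.1 = 0.06710 m³/s
Q = Σ qᵢ = 2.930 m³/s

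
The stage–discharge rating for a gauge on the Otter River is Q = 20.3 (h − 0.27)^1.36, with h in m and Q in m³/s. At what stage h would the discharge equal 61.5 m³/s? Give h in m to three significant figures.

h − h₀ = (Q/C)^(1/b) = (61.5/20.3)^(1/1.36) = 2.259 m
h = 0.27 + 2.259 = 2.529 m

2.53 m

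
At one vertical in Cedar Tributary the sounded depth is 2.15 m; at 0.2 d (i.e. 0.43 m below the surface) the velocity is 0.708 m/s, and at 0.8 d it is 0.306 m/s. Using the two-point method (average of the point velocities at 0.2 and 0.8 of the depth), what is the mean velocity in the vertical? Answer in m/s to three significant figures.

0.507 m/s

v̄ = (0.708 + 0.306) / 2 = 0.5070 m/s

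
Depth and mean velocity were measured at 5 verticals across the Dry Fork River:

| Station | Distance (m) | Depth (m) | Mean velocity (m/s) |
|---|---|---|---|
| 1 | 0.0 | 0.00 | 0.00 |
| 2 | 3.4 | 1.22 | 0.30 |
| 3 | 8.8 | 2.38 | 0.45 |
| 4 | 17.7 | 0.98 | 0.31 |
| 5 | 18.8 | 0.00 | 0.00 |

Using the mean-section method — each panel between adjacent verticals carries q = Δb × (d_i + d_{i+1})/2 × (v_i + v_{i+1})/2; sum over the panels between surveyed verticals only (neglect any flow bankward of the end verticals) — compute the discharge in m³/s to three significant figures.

9.72 m³/s

Panel 1-2: Δb = 3.4 m, d̄ = (0.00+1.22)/2 = 0.61, v̄ = (0.00+0.30)/2 = 0.15 → q = 3.4×0.61×0.15 = 0.3111 m³/s
Panel 2-3: Δb = 5.4 m, d̄ = (1.22+2.38)/2 = 1.8, v̄ = (0.30+0.45)/2 = 0.375 → q = 5.4×1.8×0.375 = 3.645 m³/s
Panel 3-4: Δb = 8.9 m, d̄ = (2.38+0.98)/2 = 1.68, v̄ = (0.45+0.31)/2 = 0.38 → q = 8.9×1.68×0.38 = 5.682 m³/s
Panel 4-5: Δb = 1.1 m, d̄ = (0.98+0.00)/2 = 0.49, v̄ = (0.31+0.00)/2 = 0.155 → q = 1.1×0.49×0.155 = 0.08355 m³/s
Q = Σ q = 9.721 m³/s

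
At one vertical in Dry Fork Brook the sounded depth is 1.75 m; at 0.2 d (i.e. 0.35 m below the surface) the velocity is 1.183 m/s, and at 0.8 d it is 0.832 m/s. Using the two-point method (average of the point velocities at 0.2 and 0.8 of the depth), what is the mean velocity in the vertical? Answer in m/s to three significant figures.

v̄ = (1.183 + 0.832) / 2 = 1.008 m/s

1.01 m/s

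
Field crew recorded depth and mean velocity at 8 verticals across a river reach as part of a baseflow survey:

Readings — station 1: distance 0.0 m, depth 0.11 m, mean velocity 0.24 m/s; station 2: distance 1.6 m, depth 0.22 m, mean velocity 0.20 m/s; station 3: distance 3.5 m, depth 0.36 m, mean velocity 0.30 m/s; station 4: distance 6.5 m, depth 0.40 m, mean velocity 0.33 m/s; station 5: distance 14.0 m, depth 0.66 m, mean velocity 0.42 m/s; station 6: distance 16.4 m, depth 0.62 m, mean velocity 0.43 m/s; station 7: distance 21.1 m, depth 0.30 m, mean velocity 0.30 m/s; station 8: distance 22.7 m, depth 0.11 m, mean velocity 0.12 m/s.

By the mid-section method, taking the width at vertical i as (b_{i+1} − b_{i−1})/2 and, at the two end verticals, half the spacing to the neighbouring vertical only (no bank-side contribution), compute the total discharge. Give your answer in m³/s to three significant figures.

3.67 m³/s

w_1 = (1.6 − 0.0)/2 = 0.8 m; q_1 = 0.24 × 0.11 × 0.8 = 0.02112 m³/s
w_2 = (3.5 − 0.0)/2 = 1.75 m; q_2 = 0.20 × 0.22 × 1.75 = 0.07700 m³/s
w_3 = (6.5 − 1.6)/2 = 2.45 m; q_3 = 0.30 × 0.36 × 2.45 = 0.2646 m³/s
w_4 = (14.0 − 3.5)/2 = 5.25 m; q_4 = 0.33 × 0.40 × 5.25 = 0.6930 m³/s
w_5 = (16.4 − 6.5)/2 = 4.95 m; q_5 = 0.42 × 0.66 × 4.95 = 1.372 m³/s
w_6 = (21.1 − 14.0)/2 = 3.55 m; q_6 = 0.43 × 0.62 × 3.55 = 0.9464 m³/s
w_7 = (22.7 − 16.4)/2 = 3.15 m; q_7 = 0.30 × 0.30 × 3.15 = 0.2835 m³/s
w_8 = (22.7 − 21.1)/2 = 0.8 m; q_8 = 0.12 × 0.11 × 0.8 = 0.01056 m³/s
Q = Σ qᵢ = 3.668 m³/s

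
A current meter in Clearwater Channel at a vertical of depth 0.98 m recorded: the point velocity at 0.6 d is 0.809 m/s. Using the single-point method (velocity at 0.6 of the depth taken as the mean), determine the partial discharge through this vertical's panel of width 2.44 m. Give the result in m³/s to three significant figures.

1.93 m³/s

v̄ = v₀.₆ = 0.809 m/s
q = v̄ × d × w = 0.8090 × 0.98 × 2.44 = 1.934 m³/s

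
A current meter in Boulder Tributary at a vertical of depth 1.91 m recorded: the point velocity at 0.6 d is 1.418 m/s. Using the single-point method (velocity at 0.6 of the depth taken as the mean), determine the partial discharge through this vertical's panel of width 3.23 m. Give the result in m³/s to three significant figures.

v̄ = v₀.₆ = 1.418 m/s
q = v̄ × d × w = 1.418 × 1.91 × 3.23 = 8.748 m³/s

8.75 m³/s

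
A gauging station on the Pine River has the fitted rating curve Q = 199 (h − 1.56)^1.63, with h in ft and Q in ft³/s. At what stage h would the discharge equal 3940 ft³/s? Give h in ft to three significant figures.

h − h₀ = (Q/C)^(1/b) = (3940/199)^(1/1.63) = 6.244 ft
h = 1.56 + 6.244 = 7.804 ft

7.80 ft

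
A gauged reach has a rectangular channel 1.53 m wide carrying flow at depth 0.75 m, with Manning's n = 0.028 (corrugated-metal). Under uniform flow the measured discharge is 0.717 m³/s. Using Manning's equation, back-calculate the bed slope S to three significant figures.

0.00112

A = b·y = 1.53 × 0.75 = 1.148 m²
P = b + 2y = 1.53 + 2×0.75 = 3.030 m
R = A/P = 1.148/3.030 = 0.3787 m
S = (Q·n / (1·A·R^(2/3)))² = (0.717×0.028 / (1×1.148×0.5234))² = 0.001117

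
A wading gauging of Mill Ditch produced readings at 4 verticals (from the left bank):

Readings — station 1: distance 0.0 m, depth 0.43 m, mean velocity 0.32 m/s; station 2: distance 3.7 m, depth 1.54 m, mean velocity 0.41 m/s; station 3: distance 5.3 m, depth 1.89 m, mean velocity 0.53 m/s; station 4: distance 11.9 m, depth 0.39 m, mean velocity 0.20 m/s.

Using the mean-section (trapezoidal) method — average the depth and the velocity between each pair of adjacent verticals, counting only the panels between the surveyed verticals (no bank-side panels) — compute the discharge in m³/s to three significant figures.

5.37 m³/s

Panel 1-2: Δb = 3.7 m, d̄ = (0.43+1.54)/2 = 0.985, v̄ = (0.32+0.41)/2 = 0.365 → q = 3.7×0.985×0.365 = 1.330 m³/s
Panel 2-3: Δb = 1.6 m, d̄ = (1.54+1.89)/2 = 1.715, v̄ = (0.41+0.53)/2 = 0.47 → q = 1.6×1.715×0.47 = 1.290 m³/s
Panel 3-4: Δb = 6.6 m, d̄ = (1.89+0.39)/2 = 1.14, v̄ = (0.53+0.20)/2 = 0.365 → q = 6.6×1.14×0.365 = 2.746 m³/s
Q = Σ q = 5.366 m³/s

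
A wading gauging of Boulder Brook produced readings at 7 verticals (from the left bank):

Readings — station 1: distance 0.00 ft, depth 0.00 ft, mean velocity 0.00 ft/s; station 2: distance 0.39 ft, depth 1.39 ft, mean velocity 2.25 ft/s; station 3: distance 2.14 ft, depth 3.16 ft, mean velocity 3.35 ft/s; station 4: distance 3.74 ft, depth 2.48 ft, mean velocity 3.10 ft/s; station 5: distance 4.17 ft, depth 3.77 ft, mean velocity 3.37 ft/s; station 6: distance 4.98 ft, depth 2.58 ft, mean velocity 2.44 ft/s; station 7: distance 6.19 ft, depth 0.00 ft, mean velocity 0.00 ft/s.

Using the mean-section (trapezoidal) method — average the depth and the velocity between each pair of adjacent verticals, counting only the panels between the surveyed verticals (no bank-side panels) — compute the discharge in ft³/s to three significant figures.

39.7 ft³/s

Panel 1-2: Δb = 0.39 ft, d̄ = (0.00+1.39)/2 = 0.695, v̄ = (0.00+2.25)/2 = 1.125 → q = 0.39×0.695×1.125 = 0.3049 ft³/s
Panel 2-3: Δb = 1.75 ft, d̄ = (1.39+3.16)/2 = 2.275, v̄ = (2.25+3.35)/2 = 2.8 → q = 1.75×2.275×2.8 = 11.15 ft³/s
Panel 3-4: Δb = 1.6 ft, d̄ = (3.16+2.48)/2 = 2.82, v̄ = (3.35+3.10)/2 = 3.225 → q = 1.6×2.82×3.225 = 14.55 ft³/s
Panel 4-5: Δb = 0.43 ft, d̄ = (2.48+3.77)/2 = 3.125, v̄ = (3.10+3.37)/2 = 3.235 → q = 0.43×3.125×3.235 = 4.347 ft³/s
Panel 5-6: Δb = 0.81 ft, d̄ = (3.77+2.58)/2 = 3.175, v̄ = (3.37+2.44)/2 = 2.905 → q = 0.81×3.175×2.905 = 7.471 ft³/s
Panel 6-7: Δb = 1.21 ft, d̄ = (2.58+0.00)/2 = 1.29, v̄ = (2.44+0.00)/2 = 1.22 → q = 1.21×1.29×1.22 = 1.904 ft³/s
Q = Σ q = 39.73 ft³/s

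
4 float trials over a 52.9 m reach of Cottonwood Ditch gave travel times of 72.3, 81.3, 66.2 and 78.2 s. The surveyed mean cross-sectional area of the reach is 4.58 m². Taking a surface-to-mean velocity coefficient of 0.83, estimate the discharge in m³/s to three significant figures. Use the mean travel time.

2.70 m³/s

t̄ = (72.3 + 81.3 + 66.2 + 78.2) / 4 = 74.5 s
v_surface = L / t̄ = 52.9 / 74.5 = 0.7101 m/s
v_mean = 0.83 × 0.7101 = 0.5894 m/s
Q = A × v_mean = 4.58 × 0.5894 = 2.699 m³/s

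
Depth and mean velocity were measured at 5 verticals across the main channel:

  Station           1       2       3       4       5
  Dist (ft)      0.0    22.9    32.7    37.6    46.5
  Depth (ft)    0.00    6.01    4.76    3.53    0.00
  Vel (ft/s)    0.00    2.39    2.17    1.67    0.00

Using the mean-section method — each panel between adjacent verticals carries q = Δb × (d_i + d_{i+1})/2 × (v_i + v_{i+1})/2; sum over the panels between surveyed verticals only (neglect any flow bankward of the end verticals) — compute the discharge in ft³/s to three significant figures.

Panel 1-2: Δb = 22.9 ft, d̄ = (0.00+6.01)/2 = 3.005, v̄ = (0.00+2.39)/2 = 1.195 → q = 22.9×3.005×1.195 = 82.23 ft³/s
Panel 2-3: Δb = 9.8 ft, d̄ = (6.01+4.76)/2 = 5.385, v̄ = (2.39+2.17)/2 = 2.28 → q = 9.8×5.385×2.28 = 120.3 ft³/s
Panel 3-4: Δb = 4.9 ft, d̄ = (4.76+3.53)/2 = 4.145, v̄ = (2.17+1.67)/2 = 1.92 → q = 4.9×4.145×1.92 = 39.00 ft³/s
Panel 4-5: Δb = 8.9 ft, d̄ = (3.53+0.00)/2 = 1.765, v̄ = (1.67+0.00)/2 = 0.835 → q = 8.9×1.765×0.835 = 13.12 ft³/s
Q = Σ q = 254.7 ft³/s

255 ft³/s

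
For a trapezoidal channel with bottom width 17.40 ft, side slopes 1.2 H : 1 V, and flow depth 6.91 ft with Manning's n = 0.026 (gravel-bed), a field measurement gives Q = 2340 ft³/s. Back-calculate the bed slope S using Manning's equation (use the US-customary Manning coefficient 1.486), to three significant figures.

A = (b + z·y)·y = (17.40 + 1.2×6.91)×6.91 = 177.5 ft²
P = b + 2y√(1+z²) = 17.40 + 2×6.91×√(1+1.2²) = 38.99 ft
R = A/P = 177.5/38.99 = 4.554 ft
S = (Q·n / (1.486·A·R^(2/3)))² = (2340×0.026 / (1.486×177.5×2.747))² = 0.007047

0.00705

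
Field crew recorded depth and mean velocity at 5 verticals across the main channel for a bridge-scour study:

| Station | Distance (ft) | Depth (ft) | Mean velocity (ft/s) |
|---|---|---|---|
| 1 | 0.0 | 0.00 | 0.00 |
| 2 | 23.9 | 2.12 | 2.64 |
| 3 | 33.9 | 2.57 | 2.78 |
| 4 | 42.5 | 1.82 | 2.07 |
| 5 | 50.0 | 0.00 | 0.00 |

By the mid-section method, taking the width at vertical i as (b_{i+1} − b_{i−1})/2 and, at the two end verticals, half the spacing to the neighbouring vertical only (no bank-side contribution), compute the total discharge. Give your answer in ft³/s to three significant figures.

w_2 = (33.9 − 0.0)/2 = 16.95 ft; q_2 = 2.64 × 2.12 × 16.95 = 94.87 ft³/s
w_3 = (42.5 − 23.9)/2 = 9.3 ft; q_3 = 2.78 × 2.57 × 9.3 = 66.44 ft³/s
w_4 = (50.0 − 33.9)/2 = 8.05 ft; q_4 = 2.07 × 1.82 × 8.05 = 30.33 ft³/s
Stations 1, 5 contribute zero (depth or velocity is 0).
Q = Σ qᵢ = 191.6 ft³/s

192 ft³/s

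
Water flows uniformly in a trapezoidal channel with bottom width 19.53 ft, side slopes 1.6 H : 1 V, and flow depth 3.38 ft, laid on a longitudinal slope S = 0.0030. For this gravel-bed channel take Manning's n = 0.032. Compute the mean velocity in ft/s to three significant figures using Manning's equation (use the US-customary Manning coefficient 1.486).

4.82 ft/s

A = (b + z·y)·y = (19.53 + 1.6×3.38)×3.38 = 84.29 ft²
P = b + 2y√(1+z²) = 19.53 + 2×3.38×√(1+1.6²) = 32.28 ft
R = A/P = 84.29/32.28 = 2.611 ft
Q = (1.486/n)·A·R^(2/3)·S^(1/2) = (1.486/0.032) × 84.29 × 2.611^(2/3) × 0.0030^(1/2) = 406.5 ft³/s
V = Q/A = 406.5/84.29 = 4.823 ft/s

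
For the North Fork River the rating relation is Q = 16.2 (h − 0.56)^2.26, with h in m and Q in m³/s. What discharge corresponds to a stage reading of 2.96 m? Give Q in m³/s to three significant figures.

117 m³/s

Q = 16.2 × (2.96 − 0.56)^2.26 = 16.2 × 2.4^2.26 = 117.2 m³/s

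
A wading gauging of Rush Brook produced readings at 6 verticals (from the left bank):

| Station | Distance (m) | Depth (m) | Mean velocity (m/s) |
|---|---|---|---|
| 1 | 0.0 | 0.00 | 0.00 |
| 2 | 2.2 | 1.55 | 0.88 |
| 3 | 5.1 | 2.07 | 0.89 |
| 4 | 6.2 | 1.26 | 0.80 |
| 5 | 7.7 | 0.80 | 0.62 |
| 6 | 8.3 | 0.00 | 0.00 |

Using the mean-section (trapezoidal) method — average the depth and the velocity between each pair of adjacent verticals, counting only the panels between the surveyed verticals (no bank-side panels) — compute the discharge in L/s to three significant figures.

Panel 1-2: Δb = 2.2 m, d̄ = (0.00+1.55)/2 = 0.775, v̄ = (0.00+0.88)/2 = 0.44 → q = 2.2×0.775×0.44 = 0.7502 m³/s
Panel 2-3: Δb = 2.9 m, d̄ = (1.55+2.07)/2 = 1.81, v̄ = (0.88+0.89)/2 = 0.885 → q = 2.9×1.81×0.885 = 4.645 m³/s
Panel 3-4: Δb = 1.1 m, d̄ = (2.07+1.26)/2 = 1.665, v̄ = (0.89+0.80)/2 = 0.845 → q = 1.1×1.665×0.845 = 1.548 m³/s
Panel 4-5: Δb = 1.5 m, d̄ = (1.26+0.80)/2 = 1.03, v̄ = (0.80+0.62)/2 = 0.71 → q = 1.5×1.03×0.71 = 1.097 m³/s
Panel 5-6: Δb = 0.6 m, d̄ = (0.80+0.00)/2 = 0.4, v̄ = (0.62+0.00)/2 = 0.31 → q = 0.6×0.4×0.31 = 0.07440 m³/s
Q = Σ q = 8.115 m³/s
= 8.115 × 1000 = 8115 L/s

8110 L/s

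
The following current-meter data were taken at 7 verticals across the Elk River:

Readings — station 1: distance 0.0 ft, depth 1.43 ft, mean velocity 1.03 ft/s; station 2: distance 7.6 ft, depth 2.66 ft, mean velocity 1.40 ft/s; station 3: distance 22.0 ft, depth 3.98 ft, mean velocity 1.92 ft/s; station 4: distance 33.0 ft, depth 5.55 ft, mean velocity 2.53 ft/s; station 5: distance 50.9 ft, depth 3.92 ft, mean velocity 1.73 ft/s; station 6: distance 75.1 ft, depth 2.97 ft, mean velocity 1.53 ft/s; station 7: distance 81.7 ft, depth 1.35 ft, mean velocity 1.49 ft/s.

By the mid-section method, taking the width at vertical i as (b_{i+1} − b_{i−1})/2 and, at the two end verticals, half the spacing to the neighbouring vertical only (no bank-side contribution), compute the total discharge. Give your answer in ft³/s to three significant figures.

566 ft³/s

w_1 = (7.6 − 0.0)/2 = 3.8 ft; q_1 = 1.03 × 1.43 × 3.8 = 5.597 ft³/s
w_2 = (22.0 − 0.0)/2 = 11 ft; q_2 = 1.40 × 2.66 × 11 = 40.96 ft³/s
w_3 = (33.0 − 7.6)/2 = 12.7 ft; q_3 = 1.92 × 3.98 × 12.7 = 97.05 ft³/s
w_4 = (50.9 − 22.0)/2 = 14.45 ft; q_4 = 2.53 × 5.55 × 14.45 = 202.9 ft³/s
w_5 = (75.1 − 33.0)/2 = 21.05 ft; q_5 = 1.73 × 3.92 × 21.05 = 142.8 ft³/s
w_6 = (81.7 − 50.9)/2 = 15.4 ft; q_6 = 1.53 × 2.97 × 15.4 = 69.98 ft³/s
w_7 = (81.7 − 75.1)/2 = 3.3 ft; q_7 = 1.49 × 1.35 × 3.3 = 6.638 ft³/s
Q = Σ qᵢ = 565.9 ft³/s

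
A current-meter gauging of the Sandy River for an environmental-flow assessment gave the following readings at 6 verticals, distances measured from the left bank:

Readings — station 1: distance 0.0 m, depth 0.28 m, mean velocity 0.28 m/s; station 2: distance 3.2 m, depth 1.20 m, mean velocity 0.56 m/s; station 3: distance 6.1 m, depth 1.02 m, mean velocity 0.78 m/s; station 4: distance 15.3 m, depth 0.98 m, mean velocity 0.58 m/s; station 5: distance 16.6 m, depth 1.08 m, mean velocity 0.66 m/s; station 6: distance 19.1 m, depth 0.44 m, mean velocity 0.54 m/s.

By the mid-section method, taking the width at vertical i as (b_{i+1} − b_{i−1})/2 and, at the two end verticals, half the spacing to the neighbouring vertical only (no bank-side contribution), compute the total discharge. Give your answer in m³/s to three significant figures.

w_1 = (3.2 − 0.0)/2 = 1.6 m; q_1 = 0.28 × 0.28 × 1.6 = 0.1254 m³/s
w_2 = (6.1 − 0.0)/2 = 3.05 m; q_2 = 0.56 × 1.20 × 3.05 = 2.050 m³/s
w_3 = (15.3 − 3.2)/2 = 6.05 m; q_3 = 0.78 × 1.02 × 6.05 = 4.813 m³/s
w_4 = (16.6 − 6.1)/2 = 5.25 m; q_4 = 0.58 × 0.98 × 5.25 = 2.984 m³/s
w_5 = (19.1 − 15.3)/2 = 1.9 m; q_5 = 0.66 × 1.08 × 1.9 = 1.354 m³/s
w_6 = (19.1 − 16.6)/2 = 1.25 m; q_6 = 0.54 × 0.44 × 1.25 = 0.2970 m³/s
Q = Σ qᵢ = 11.62 m³/s

11.6 m³/s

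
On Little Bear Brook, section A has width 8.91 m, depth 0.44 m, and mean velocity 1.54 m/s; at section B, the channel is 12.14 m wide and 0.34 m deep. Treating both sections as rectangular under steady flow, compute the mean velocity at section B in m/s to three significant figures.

1.46 m/s

Q = A₁V₁ = (8.91×0.44) × 1.54 = 6.037 m³/s
A₂ = 12.14 × 0.34 = 4.128 m²
V₂ = Q/A₂ = 6.037/4.128 = 1.463 m/s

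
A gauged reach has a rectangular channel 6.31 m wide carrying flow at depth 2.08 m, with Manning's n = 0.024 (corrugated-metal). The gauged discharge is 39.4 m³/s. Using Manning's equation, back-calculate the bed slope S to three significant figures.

A = b·y = 6.31 × 2.08 = 13.12 m²
P = b + 2y = 6.31 + 2×2.08 = 10.47 m
R = A/P = 13.12/10.47 = 1.254 m
S = (Q·n / (1·A·R^(2/3)))² = (39.4×0.024 / (1×13.12×1.163))² = 0.003840

0.00384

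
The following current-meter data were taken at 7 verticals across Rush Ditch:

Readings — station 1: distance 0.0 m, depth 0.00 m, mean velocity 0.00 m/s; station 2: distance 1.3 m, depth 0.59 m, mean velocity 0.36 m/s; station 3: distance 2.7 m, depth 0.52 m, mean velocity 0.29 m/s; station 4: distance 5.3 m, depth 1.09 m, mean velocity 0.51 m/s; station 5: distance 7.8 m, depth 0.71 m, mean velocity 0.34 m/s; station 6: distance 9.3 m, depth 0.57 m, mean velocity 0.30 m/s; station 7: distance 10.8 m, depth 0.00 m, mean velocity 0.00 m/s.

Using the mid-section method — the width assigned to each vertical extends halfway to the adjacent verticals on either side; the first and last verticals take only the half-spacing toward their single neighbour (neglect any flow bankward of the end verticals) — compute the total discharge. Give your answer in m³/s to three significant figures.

w_2 = (2.7 − 0.0)/2 = 1.35 m; q_2 = 0.36 × 0.59 × 1.35 = 0.2867 m³/s
w_3 = (5.3 − 1.3)/2 = 2 m; q_3 = 0.29 × 0.52 × 2 = 0.3016 m³/s
w_4 = (7.8 − 2.7)/2 = 2.55 m; q_4 = 0.51 × 1.09 × 2.55 = 1.418 m³/s
w_5 = (9.3 − 5.3)/2 = 2 m; q_5 = 0.34 × 0.71 × 2 = 0.4828 m³/s
w_6 = (10.8 − 7.8)/2 = 1.5 m; q_6 = 0.30 × 0.57 × 1.5 = 0.2565 m³/s
Stations 1, 7 contribute zero (depth or velocity is 0).
Q = Σ qᵢ = 2.745 m³/s

2.75 m³/s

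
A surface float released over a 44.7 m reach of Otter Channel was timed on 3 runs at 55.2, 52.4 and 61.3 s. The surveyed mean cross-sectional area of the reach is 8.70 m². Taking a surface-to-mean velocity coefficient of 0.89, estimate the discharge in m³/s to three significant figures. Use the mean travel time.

t̄ = (55.2 + 52.4 + 61.3) / 3 = 56.3 s
v_surface = L / t̄ = 44.7 / 56.3 = 0.7940 m/s
v_mean = 0.89 × 0.7940 = 0.7066 m/s
Q = A × v_mean = 8.70 × 0.7066 = 6.148 m³/s

6.15 m³/s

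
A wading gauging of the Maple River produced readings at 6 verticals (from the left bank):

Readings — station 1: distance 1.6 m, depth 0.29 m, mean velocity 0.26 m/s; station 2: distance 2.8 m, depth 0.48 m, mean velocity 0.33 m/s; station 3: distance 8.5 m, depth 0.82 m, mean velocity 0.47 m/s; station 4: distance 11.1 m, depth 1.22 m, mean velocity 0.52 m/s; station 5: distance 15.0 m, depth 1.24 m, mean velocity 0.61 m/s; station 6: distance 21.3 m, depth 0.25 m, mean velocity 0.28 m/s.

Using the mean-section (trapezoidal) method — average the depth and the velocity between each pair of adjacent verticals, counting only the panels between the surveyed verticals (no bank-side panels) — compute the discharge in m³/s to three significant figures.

Panel 1-2: Δb = 1.2 m, d̄ = (0.29+0.48)/2 = 0.385, v̄ = (0.26+0.33)/2 = 0.295 → q = 1.2×0.385×0.295 = 0.1363 m³/s
Panel 2-3: Δb = 5.7 m, d̄ = (0.48+0.82)/2 = 0.65, v̄ = (0.33+0.47)/2 = 0.4 → q = 5.7×0.65×0.4 = 1.482 m³/s
Panel 3-4: Δb = 2.6 m, d̄ = (0.82+1.22)/2 = 1.02, v̄ = (0.47+0.52)/2 = 0.495 → q = 2.6×1.02×0.495 = 1.313 m³/s
Panel 4-5: Δb = 3.9 m, d̄ = (1.22+1.24)/2 = 1.23, v̄ = (0.52+0.61)/2 = 0.565 → q = 3.9×1.23×0.565 = 2.710 m³/s
Panel 5-6: Δb = 6.3 m, d̄ = (1.24+0.25)/2 = 0.745, v̄ = (0.61+0.28)/2 = 0.445 → q = 6.3×0.745×0.445 = 2.089 m³/s
Q = Σ q = 7.730 m³/s

7.73 m³/s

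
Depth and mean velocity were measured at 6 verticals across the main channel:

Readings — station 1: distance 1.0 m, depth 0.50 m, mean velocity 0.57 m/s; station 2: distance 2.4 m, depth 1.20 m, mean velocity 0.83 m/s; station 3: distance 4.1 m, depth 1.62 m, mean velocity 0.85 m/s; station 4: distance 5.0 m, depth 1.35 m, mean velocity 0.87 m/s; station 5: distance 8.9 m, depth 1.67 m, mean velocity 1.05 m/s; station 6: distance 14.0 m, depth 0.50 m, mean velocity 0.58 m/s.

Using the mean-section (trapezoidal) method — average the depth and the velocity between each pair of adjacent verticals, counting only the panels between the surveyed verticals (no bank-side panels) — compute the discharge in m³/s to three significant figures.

Panel 1-2: Δb = 1.4 m, d̄ = (0.50+1.20)/2 = 0.85, v̄ = (0.57+0.83)/2 = 0.7 → q = 1.4×0.85×0.7 = 0.8330 m³/s
Panel 2-3: Δb = 1.7 m, d̄ = (1.20+1.62)/2 = 1.41, v̄ = (0.83+0.85)/2 = 0.84 → q = 1.7×1.41×0.84 = 2.013 m³/s
Panel 3-4: Δb = 0.9 m, d̄ = (1.62+1.35)/2 = 1.485, v̄ = (0.85+0.87)/2 = 0.86 → q = 0.9×1.485×0.86 = 1.149 m³/s
Panel 4-5: Δb = 3.9 m, d̄ = (1.35+1.67)/2 = 1.51, v̄ = (0.87+1.05)/2 = 0.96 → q = 3.9×1.51×0.96 = 5.653 m³/s
Panel 5-6: Δb = 5.1 m, d̄ = (1.67+0.50)/2 = 1.085, v̄ = (1.05+0.58)/2 = 0.815 → q = 5.1×1.085×0.815 = 4.510 m³/s
Q = Σ q = 14.16 m³/s

14.2 m³/s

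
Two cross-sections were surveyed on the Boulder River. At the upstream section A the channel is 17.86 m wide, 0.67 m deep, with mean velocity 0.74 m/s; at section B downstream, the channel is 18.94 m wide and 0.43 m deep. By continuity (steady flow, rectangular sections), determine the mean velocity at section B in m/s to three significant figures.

Q = A₁V₁ = (17.86×0.67) × 0.74 = 8.855 m³/s
A₂ = 18.94 × 0.43 = 8.144 m²
V₂ = Q/A₂ = 8.855/8.144 = 1.087 m/s

1.09 m/s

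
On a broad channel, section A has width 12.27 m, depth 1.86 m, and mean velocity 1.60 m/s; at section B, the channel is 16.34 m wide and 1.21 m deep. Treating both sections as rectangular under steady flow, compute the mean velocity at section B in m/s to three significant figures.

1.85 m/s

Q = A₁V₁ = (12.27×1.86) × 1.60 = 36.52 m³/s
A₂ = 16.34 × 1.21 = 19.77 m²
V₂ = Q/A₂ = 36.52/19.77 = 1.847 m/s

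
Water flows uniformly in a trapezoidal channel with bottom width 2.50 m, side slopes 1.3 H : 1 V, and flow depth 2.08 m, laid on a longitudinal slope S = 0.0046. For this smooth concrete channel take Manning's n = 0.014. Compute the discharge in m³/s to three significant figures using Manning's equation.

A = (b + z·y)·y = (2.50 + 1.3×2.08)×2.08 = 10.82 m²
P = b + 2y√(1+z²) = 2.50 + 2×2.08×√(1+1.3²) = 9.323 m
R = A/P = 10.82/9.323 = 1.161 m
Q = (1/n)·A·R^(2/3)·S^(1/2) = (1/0.014) × 10.82 × 1.161^(2/3) × 0.0046^(1/2) = 57.93 m³/s

57.9 m³/s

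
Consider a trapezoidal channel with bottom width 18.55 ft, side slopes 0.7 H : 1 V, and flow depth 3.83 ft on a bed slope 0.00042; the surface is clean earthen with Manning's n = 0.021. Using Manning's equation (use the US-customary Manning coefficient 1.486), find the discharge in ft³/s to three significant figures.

A = (b + z·y)·y = (18.55 + 0.7×3.83)×3.83 = 81.31 ft²
P = b + 2y√(1+z²) = 18.55 + 2×3.83×√(1+0.7²) = 27.90 ft
R = A/P = 81.31/27.90 = 2.914 ft
Q = (1.486/n)·A·R^(2/3)·S^(1/2) = (1.486/0.021) × 81.31 × 2.914^(2/3) × 0.00042^(1/2) = 240.6 ft³/s

241 ft³/s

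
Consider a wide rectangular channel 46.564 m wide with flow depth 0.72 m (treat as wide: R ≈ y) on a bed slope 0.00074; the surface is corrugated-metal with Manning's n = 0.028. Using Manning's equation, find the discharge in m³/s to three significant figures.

26.2 m³/s

A = b·y = 46.564 × 0.72 = 33.53 m²
Wide channel: R ≈ y = 0.72 m
Q = (1/n)·A·R^(2/3)·S^(1/2) = (1/0.028) × 33.53 × 0.7200^(2/3) × 0.00074^(1/2) = 26.17 m³/s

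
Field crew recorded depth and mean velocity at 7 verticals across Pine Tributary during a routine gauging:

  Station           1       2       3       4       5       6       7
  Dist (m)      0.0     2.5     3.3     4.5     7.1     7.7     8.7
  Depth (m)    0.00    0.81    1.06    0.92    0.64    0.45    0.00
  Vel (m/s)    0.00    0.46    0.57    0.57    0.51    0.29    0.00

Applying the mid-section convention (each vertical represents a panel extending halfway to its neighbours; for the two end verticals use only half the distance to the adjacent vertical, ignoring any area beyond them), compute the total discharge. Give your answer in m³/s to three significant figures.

2.84 m³/s

w_2 = (3.3 − 0.0)/2 = 1.65 m; q_2 = 0.46 × 0.81 × 1.65 = 0.6148 m³/s
w_3 = (4.5 − 2.5)/2 = 1 m; q_3 = 0.57 × 1.06 × 1 = 0.6042 m³/s
w_4 = (7.1 − 3.3)/2 = 1.9 m; q_4 = 0.57 × 0.92 × 1.9 = 0.9964 m³/s
w_5 = (7.7 − 4.5)/2 = 1.6 m; q_5 = 0.51 × 0.64 × 1.6 = 0.5222 m³/s
w_6 = (8.7 − 7.1)/2 = 0.8 m; q_6 = 0.29 × 0.45 × 0.8 = 0.1044 m³/s
Stations 1, 7 contribute zero (depth or velocity is 0).
Q = Σ qᵢ = 2.842 m³/s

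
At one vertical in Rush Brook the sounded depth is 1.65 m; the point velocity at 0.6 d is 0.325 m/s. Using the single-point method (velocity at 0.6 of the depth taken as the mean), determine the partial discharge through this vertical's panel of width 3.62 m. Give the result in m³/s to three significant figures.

1.94 m³/s

v̄ = v₀.₆ = 0.325 m/s
q = v̄ × d × w = 0.3250 × 1.65 × 3.62 = 1.941 m³/s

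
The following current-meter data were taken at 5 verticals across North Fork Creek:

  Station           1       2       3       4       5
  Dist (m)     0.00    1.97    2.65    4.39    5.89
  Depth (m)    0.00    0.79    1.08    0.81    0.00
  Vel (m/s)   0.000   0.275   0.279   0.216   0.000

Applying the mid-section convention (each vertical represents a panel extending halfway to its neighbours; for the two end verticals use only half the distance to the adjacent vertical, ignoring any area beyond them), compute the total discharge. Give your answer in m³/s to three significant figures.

w_2 = (2.65 − 0.00)/2 = 1.325 m; q_2 = 0.275 × 0.79 × 1.325 = 0.2879 m³/s
w_3 = (4.39 − 1.97)/2 = 1.21 m; q_3 = 0.279 × 1.08 × 1.21 = 0.3646 m³/s
w_4 = (5.89 − 2.65)/2 = 1.62 m; q_4 = 0.216 × 0.81 × 1.62 = 0.2834 m³/s
Stations 1, 5 contribute zero (depth or velocity is 0).
Q = Σ qᵢ = 0.9359 m³/s

0.936 m³/s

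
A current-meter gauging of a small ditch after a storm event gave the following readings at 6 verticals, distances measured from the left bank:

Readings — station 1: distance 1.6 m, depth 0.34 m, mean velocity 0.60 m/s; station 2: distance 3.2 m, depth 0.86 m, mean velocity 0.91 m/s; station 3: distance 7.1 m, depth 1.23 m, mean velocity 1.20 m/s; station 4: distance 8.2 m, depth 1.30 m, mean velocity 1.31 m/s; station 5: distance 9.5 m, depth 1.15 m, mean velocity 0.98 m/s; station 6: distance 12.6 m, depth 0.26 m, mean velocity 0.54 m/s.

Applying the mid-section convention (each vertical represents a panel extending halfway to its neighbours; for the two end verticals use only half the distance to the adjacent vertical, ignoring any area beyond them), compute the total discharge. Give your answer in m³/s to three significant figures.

10.7 m³/s

w_1 = (3.2 − 1.6)/2 = 0.8 m; q_1 = 0.60 × 0.34 × 0.8 = 0.1632 m³/s
w_2 = (7.1 − 1.6)/2 = 2.75 m; q_2 = 0.91 × 0.86 × 2.75 = 2.152 m³/s
w_3 = (8.2 − 3.2)/2 = 2.5 m; q_3 = 1.20 × 1.23 × 2.5 = 3.690 m³/s
w_4 = (9.5 − 7.1)/2 = 1.2 m; q_4 = 1.31 × 1.30 × 1.2 = 2.044 m³/s
w_5 = (12.6 − 8.2)/2 = 2.2 m; q_5 = 0.98 × 1.15 × 2.2 = 2.479 m³/s
w_6 = (12.6 − 9.5)/2 = 1.55 m; q_6 = 0.54 × 0.26 × 1.55 = 0.2176 m³/s
Q = Σ qᵢ = 10.75 m³/s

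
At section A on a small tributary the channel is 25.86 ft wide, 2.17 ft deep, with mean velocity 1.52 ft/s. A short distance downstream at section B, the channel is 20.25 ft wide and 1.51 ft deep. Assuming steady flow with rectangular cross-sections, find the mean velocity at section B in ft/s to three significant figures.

Q = A₁V₁ = (25.86×2.17) × 1.52 = 85.30 ft³/s
A₂ = 20.25 × 1.51 = 30.58 ft²
V₂ = Q/A₂ = 85.30/30.58 = 2.790 ft/s

2.79 ft/s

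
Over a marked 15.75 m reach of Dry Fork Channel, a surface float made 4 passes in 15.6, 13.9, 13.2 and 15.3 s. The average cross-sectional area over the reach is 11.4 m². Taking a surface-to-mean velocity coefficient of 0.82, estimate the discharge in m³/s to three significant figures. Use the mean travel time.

10.2 m³/s

t̄ = (15.6 + 13.9 + 13.2 + 15.3) / 4 = 14.5 s
v_surface = L / t̄ = 15.75 / 14.5 = 1.086 m/s
v_mean = 0.82 × 1.086 = 0.8907 m/s
Q = A × v_mean = 11.4 × 0.8907 = 10.15 m³/s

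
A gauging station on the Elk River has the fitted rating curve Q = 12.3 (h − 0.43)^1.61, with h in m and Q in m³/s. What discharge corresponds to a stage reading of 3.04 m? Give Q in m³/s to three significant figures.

57.6 m³/s

Q = 12.3 × (3.04 − 0.43)^1.61 = 12.3 × 2.61^1.61 = 57.64 m³/s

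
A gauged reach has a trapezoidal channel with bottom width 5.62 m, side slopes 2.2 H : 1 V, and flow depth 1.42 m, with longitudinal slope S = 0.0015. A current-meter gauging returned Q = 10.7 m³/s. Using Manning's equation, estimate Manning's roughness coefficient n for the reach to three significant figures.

A = (b + z·y)·y = (5.62 + 2.2×1.42)×1.42 = 12.42 m²
P = b + 2y√(1+z²) = 5.62 + 2×1.42×√(1+2.2²) = 12.48 m
R = A/P = 12.42/12.48 = 0.9947 m
n = (1/Q)·A·R^(2/3)·S^(1/2) = (1/10.7) × 12.42 × 0.9964 × 0.03873 = 0.04478

0.0448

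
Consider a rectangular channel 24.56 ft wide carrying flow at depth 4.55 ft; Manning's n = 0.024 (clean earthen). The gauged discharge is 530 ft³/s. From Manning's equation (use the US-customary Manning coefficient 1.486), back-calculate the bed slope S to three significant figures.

A = b·y = 24.56 × 4.55 = 111.7 ft²
P = b + 2y = 24.56 + 2×4.55 = 33.66 ft
R = A/P = 111.7/33.66 = 3.320 ft
S = (Q·n / (1.486·A·R^(2/3)))² = (530×0.024 / (1.486×111.7×2.225))² = 0.001185

0.00118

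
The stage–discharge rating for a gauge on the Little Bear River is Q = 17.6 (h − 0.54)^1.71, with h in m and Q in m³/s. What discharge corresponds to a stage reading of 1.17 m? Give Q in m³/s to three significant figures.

7.99 m³/s

Q = 17.6 × (1.17 − 0.54)^1.71 = 17.6 × 0.63^1.71 = 7.987 m³/s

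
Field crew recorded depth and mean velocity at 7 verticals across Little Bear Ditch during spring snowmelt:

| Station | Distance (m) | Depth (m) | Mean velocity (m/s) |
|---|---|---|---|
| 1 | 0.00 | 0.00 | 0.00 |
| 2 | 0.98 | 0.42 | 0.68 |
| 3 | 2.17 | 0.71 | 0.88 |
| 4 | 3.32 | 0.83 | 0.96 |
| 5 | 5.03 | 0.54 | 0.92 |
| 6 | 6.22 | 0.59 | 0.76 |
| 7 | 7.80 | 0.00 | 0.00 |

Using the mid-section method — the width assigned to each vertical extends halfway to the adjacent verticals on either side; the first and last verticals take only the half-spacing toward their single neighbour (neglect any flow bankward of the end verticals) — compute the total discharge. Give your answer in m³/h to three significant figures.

12700 m³/h

w_2 = (2.17 − 0.00)/2 = 1.085 m; q_2 = 0.68 × 0.42 × 1.085 = 0.3099 m³/s
w_3 = (3.32 − 0.98)/2 = 1.17 m; q_3 = 0.88 × 0.71 × 1.17 = 0.7310 m³/s
w_4 = (5.03 − 2.17)/2 = 1.43 m; q_4 = 0.96 × 0.83 × 1.43 = 1.139 m³/s
w_5 = (6.22 − 3.32)/2 = 1.45 m; q_5 = 0.92 × 0.54 × 1.45 = 0.7204 m³/s
w_6 = (7.80 − 5.03)/2 = 1.385 m; q_6 = 0.76 × 0.59 × 1.385 = 0.6210 m³/s
Stations 1, 7 contribute zero (depth or velocity is 0).
Q = Σ qᵢ = 3.522 m³/s
= 3.522 × 3600 = 12680 m³/h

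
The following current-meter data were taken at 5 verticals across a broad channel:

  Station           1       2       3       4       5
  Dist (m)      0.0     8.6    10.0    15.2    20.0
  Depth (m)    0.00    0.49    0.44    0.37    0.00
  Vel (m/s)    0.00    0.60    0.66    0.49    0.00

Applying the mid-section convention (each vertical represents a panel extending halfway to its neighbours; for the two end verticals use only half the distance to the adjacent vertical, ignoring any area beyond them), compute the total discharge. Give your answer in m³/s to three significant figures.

w_2 = (10.0 − 0.0)/2 = 5 m; q_2 = 0.60 × 0.49 × 5 = 1.470 m³/s
w_3 = (15.2 − 8.6)/2 = 3.3 m; q_3 = 0.66 × 0.44 × 3.3 = 0.9583 m³/s
w_4 = (20.0 − 10.0)/2 = 5 m; q_4 = 0.49 × 0.37 × 5 = 0.9065 m³/s
Stations 1, 5 contribute zero (depth or velocity is 0).
Q = Σ qᵢ = 3.335 m³/s

3.33 m³/s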